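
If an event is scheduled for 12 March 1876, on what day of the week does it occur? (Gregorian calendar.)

Sunday

Doomsday rule: the anchor day for the 1800s is Friday. For year 76: 76÷12 = 6 r 4, and 4÷4 = 1, so 6+4+1 = 11.
Friday + 11 ≡ Tuesday — that's 1876's doomsday.
In March the doomsday date is Mar 14.
Mar 12 is 2 days before Mar 14; 2 mod 7 = 2, so Tuesday − 2 = Sunday.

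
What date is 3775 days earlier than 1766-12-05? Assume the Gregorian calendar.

August 4, 1756

−365 (one year) → Dec 5, 1765 (3410 left).
−365 (one year) → Dec 5, 1764 (3045 left).
−366 (one year; includes Feb 29, 1764) → Dec 5, 1763 (2679 left).
−365 (one year) → Dec 5, 1762 (2314 left).
−365 (one year) → Dec 5, 1761 (1949 left).
−365 (one year) → Dec 5, 1760 (1584 left).
−366 (one year; includes Feb 29, 1760) → Dec 5, 1759 (1218 left).
−365 (one year) → Dec 5, 1758 (853 left).
−365 (one year) → Dec 5, 1757 (488 left).
−365 (one year) → Dec 5, 1756 (123 left).
−5 → Nov 30, 1756 (end of Nov, 30 days; 118 left).
−30 → Oct 31, 1756 (end of Oct, 31 days; 88 left).
−31 → Sep 30, 1756 (end of Sep, 30 days; 57 left).
−30 → Aug 31, 1756 (end of Aug, 31 days; 27 left).
−27 → Aug 4, 1756.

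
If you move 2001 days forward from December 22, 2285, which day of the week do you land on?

Monday

Dec 22, 2285 is a Tuesday.
2001 mod 7 = 6, so 2001 days after a Tuesday is Tuesday + 6 = Monday.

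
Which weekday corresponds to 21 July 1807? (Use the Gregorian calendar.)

Tuesday

Doomsday rule: the anchor day for the 1800s is Friday. For year 07: 7÷12 = 0 r 7, and 7÷4 = 1, so 0+7+1 = 8.
Friday + 8 ≡ Saturday — that's 1807's doomsday.
In July the doomsday date is Jul 11.
Jul 21 is 10 days after Jul 11; 10 mod 7 = 3, so Saturday + 3 = Tuesday.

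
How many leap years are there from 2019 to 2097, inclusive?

20

Multiples of 4 in [2019,2097]: 20.
Of those, multiples of 100: 0 (not leap unless ÷400).
Multiples of 400: 0.
Leap years = 20 − 0 + 0 = 20.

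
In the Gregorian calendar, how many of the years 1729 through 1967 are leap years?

57

Multiples of 4 in [1729,1967]: 59.
Of those, multiples of 100: 2 (not leap unless ÷400).
Multiples of 400: 0.
Leap years = 59 − 2 + 0 = 57.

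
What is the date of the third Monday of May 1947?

May 19, 1947

May 1, 1947 is a Thursday.
The first Monday is therefore May 5 (4 days later).
The third Monday is 5 + 2×7 = May 19.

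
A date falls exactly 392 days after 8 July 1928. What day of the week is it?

Jul 8, 1928 is a Sunday.
392 mod 7 = 0, so 392 days after a Sunday is Sunday + 0 = Sunday.

Sunday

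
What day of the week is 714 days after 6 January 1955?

First find the weekday of Jan 6, 1955. Doomsday rule: the anchor day for the 1900s is Wednesday. For year 55: 55÷12 = 4 r 7, and 7÷4 = 1, so 4+7+1 = 12.
Wednesday + 12 ≡ Monday — that's 1955's doomsday.
In January the doomsday date is Jan 3 (1955 is not a leap year).
Jan 6 is 3 days after Jan 3; 3 mod 7 = 3, so Monday + 3 = Thursday.
714 mod 7 = 0, so 714 days after a Thursday is Thursday + 0 = Thursday.

Thursday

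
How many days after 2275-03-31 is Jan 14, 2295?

7229

Mar 31, 2275 → Mar 31, 2276: 366 days (Feb 29, 2276 is in that span).
Mar 31, 2276 → Mar 31, 2277: 365 days.
Mar 31, 2277 → Mar 31, 2278: 365 days.
Mar 31, 2278 → Mar 31, 2279: 365 days.
Mar 31, 2279 → Mar 31, 2280: 366 days (Feb 29, 2280 is in that span).
Mar 31, 2280 → Mar 31, 2281: 365 days.
Mar 31, 2281 → Mar 31, 2282: 365 days.
Mar 31, 2282 → Mar 31, 2283: 365 days.
Mar 31, 2283 → Mar 31, 2284: 366 days (Feb 29, 2284 is in that span).
Mar 31, 2284 → Mar 31, 2285: 365 days.
Mar 31, 2285 → Mar 31, 2286: 365 days.
Mar 31, 2286 → Mar 31, 2287: 365 days.
Mar 31, 2287 → Mar 31, 2288: 366 days (Feb 29, 2288 is in that span).
Mar 31, 2288 → Mar 31, 2289: 365 days.
Mar 31, 2289 → Mar 31, 2290: 365 days.
Mar 31, 2290 → Mar 31, 2291: 365 days.
Mar 31, 2291 → Mar 31, 2292: 366 days (Feb 29, 2292 is in that span).
Mar 31, 2292 → Mar 31, 2293: 365 days.
Mar 31, 2293 → Mar 31, 2294: 365 days.
Mar 31, 2294 → Apr 30, 2294: 30 days (March has 31).
Apr 30, 2294 → May 30, 2294: 30 days (April has 30).
May 30, 2294 → Jun 30, 2294: 31 days (May has 31).
Jun 30, 2294 → Jul 30, 2294: 30 days (June has 30).
Jul 30, 2294 → Aug 30, 2294: 31 days (July has 31).
Aug 30, 2294 → Sep 30, 2294: 31 days (August has 31).
Sep 30, 2294 → Oct 30, 2294: 30 days (September has 30).
Oct 30, 2294 → Nov 30, 2294: 31 days (October has 31).
Nov 30, 2294 → Dec 30, 2294: 30 days (November has 30).
Dec 30, 2294 → Jan 14, 2295: 15 days.
Total: 7229 days.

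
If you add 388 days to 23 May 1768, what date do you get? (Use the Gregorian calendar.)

June 15, 1769

May has 31 days: +9 → Jun 1, 1768 (379 left).
Jun has 30 days: +30 → Jul 1, 1768 (349 left).
Jul has 31 days: +31 → Aug 1, 1768 (318 left).
Aug has 31 days: +31 → Sep 1, 1768 (287 left).
Sep has 30 days: +30 → Oct 1, 1768 (257 left).
Oct has 31 days: +31 → Nov 1, 1768 (226 left).
Nov has 30 days: +30 → Dec 1, 1768 (196 left).
Dec has 31 days: +31 → Jan 1, 1769 (165 left).
Jan has 31 days: +31 → Feb 1, 1769 (134 left).
Feb has 28 days: +28 → Mar 1, 1769 (106 left).
Mar has 31 days: +31 → Apr 1, 1769 (75 left).
Apr has 30 days: +30 → May 1, 1769 (45 left).
May has 31 days: +31 → Jun 1, 1769 (14 left).
+14 → Jun 15, 1769.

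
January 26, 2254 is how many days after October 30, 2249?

1549

Oct 30, 2249 → Oct 30, 2250: 365 days.
Oct 30, 2250 → Oct 30, 2251: 365 days.
Oct 30, 2251 → Oct 30, 2252: 366 days (Feb 29, 2252 is in that span).
Oct 30, 2252 → Oct 30, 2253: 365 days.
Oct 30, 2253 → Nov 30, 2253: 31 days (October has 31).
Nov 30, 2253 → Dec 30, 2253: 30 days (November has 30).
Dec 30, 2253 → Jan 26, 2254: 27 days.
Total: 1549 days.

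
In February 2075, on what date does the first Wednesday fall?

February 6, 2075

February 1, 2075 is a Friday.
The first Wednesday is therefore February 6 (5 days later).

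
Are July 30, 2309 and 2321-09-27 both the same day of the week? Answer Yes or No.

No

From Jul 30, 2309 to Sep 27, 2321 is 4442 days.
4442 mod 7 = 4, so they are different weekdays.
(Jul 30, 2309 is a Friday; Sep 27, 2321 is a Tuesday.)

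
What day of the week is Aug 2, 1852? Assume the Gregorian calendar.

Doomsday rule: the anchor day for the 1800s is Friday. For year 52: 52÷12 = 4 r 4, and 4÷4 = 1, so 4+4+1 = 9.
Friday + 9 ≡ Sunday — that's 1852's doomsday.
In August the doomsday date is Aug 8.
Aug 2 is 6 days before Aug 8; 6 mod 7 = 6, so Sunday − 6 = Monday.

Monday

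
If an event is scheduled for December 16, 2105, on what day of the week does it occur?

Wednesday

Doomsday rule: the anchor day for the 2100s is Sunday. For year 05: 5÷12 = 0 r 5, and 5÷4 = 1, so 0+5+1 = 6.
Sunday + 6 ≡ Saturday — that's 2105's doomsday.
In December the doomsday date is Dec 12.
Dec 16 is 4 days after Dec 12; 4 mod 7 = 4, so Saturday + 4 = Wednesday.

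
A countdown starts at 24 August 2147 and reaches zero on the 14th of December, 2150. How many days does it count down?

1208

Aug 24, 2147 → Aug 24, 2148: 366 days (Feb 29, 2148 is in that span).
Aug 24, 2148 → Aug 24, 2149: 365 days.
Aug 24, 2149 → Aug 24, 2150: 365 days.
Aug 24, 2150 → Sep 24, 2150: 31 days (August has 31).
Sep 24, 2150 → Oct 24, 2150: 30 days (September has 30).
Oct 24, 2150 → Nov 24, 2150: 31 days (October has 31).
Nov 24, 2150 → Dec 14, 2150: 20 days.
Total: 1208 days.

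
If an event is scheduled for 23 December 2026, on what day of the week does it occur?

Wednesday

Doomsday rule: the anchor day for the 2000s is Tuesday. For year 26: 26÷12 = 2 r 2, and 2÷4 = 0, so 2+2+0 = 4.
Tuesday + 4 ≡ Saturday — that's 2026's doomsday.
In December the doomsday date is Dec 12.
Dec 23 is 11 days after Dec 12; 11 mod 7 = 4, so Saturday + 4 = Wednesday.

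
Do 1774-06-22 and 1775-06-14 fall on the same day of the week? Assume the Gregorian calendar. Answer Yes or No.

From Jun 22, 1774 to Jun 14, 1775 is 357 days.
357 mod 7 = 0, so they are the same weekday.
(Jun 22, 1774 is a Wednesday; Jun 14, 1775 is a Wednesday.)

Yes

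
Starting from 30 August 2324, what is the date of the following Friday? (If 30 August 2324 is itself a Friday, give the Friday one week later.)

Aug 30, 2324 is a Saturday.
From Saturday to the next Friday is 6 days.
Aug 30, 2324 + 6 = Sep 5, 2324.

September 5, 2324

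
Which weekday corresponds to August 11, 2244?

Doomsday rule: the anchor day for the 2200s is Friday. For year 44: 44÷12 = 3 r 8, and 8÷4 = 2, so 3+8+2 = 13.
Friday + 13 ≡ Thursday — that's 2244's doomsday.
In August the doomsday date is Aug 8.
Aug 11 is 3 days after Aug 8; 3 mod 7 = 3, so Thursday + 3 = Sunday.

Sunday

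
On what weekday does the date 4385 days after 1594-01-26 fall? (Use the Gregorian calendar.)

Saturday

First find the weekday of Jan 26, 1594. Doomsday rule: the anchor day for the 1500s is Wednesday. For year 94: 94÷12 = 7 r 10, and 10÷4 = 2, so 7+10+2 = 19.
Wednesday + 19 ≡ Monday — that's 1594's doomsday.
In January the doomsday date is Jan 3 (1594 is not a leap year).
Jan 26 is 23 days after Jan 3; 23 mod 7 = 2, so Monday + 2 = Wednesday.
4385 mod 7 = 3, so 4385 days after a Wednesday is Wednesday + 3 = Saturday.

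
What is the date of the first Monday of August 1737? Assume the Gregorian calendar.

August 5, 1737

August 1, 1737 is a Thursday.
The first Monday is therefore August 5 (4 days later).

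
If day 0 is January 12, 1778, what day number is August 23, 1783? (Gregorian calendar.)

2049

Jan 12, 1778 → Jan 12, 1779: 365 days.
Jan 12, 1779 → Jan 12, 1780: 365 days.
Jan 12, 1780 → Jan 12, 1781: 366 days (Feb 29, 1780 is in that span).
Jan 12, 1781 → Jan 12, 1782: 365 days.
Jan 12, 1782 → Jan 12, 1783: 365 days.
Jan 12, 1783 → Feb 12, 1783: 31 days (January has 31).
Feb 12, 1783 → Mar 12, 1783: 28 days (February has 28).
Mar 12, 1783 → Apr 12, 1783: 31 days (March has 31).
Apr 12, 1783 → May 12, 1783: 30 days (April has 30).
May 12, 1783 → Jun 12, 1783: 31 days (May has 31).
Jun 12, 1783 → Jul 12, 1783: 30 days (June has 30).
Jul 12, 1783 → Aug 12, 1783: 31 days (July has 31).
Aug 12, 1783 → Aug 23, 1783: 11 days.
Total: 2049 days.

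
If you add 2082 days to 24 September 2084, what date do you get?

June 7, 2090

+365 (one year) → Sep 24, 2085 (1717 left).
+365 (one year) → Sep 24, 2086 (1352 left).
+365 (one year) → Sep 24, 2087 (987 left).
+366 (one year; includes Feb 29, 2088) → Sep 24, 2088 (621 left).
+365 (one year) → Sep 24, 2089 (256 left).
Sep has 30 days: +7 → Oct 1, 2089 (249 left).
Oct has 31 days: +31 → Nov 1, 2089 (218 left).
Nov has 30 days: +30 → Dec 1, 2089 (188 left).
Dec has 31 days: +31 → Jan 1, 2090 (157 left).
Jan has 31 days: +31 → Feb 1, 2090 (126 left).
Feb has 28 days: +28 → Mar 1, 2090 (98 left).
Mar has 31 days: +31 → Apr 1, 2090 (67 left).
Apr has 30 days: +30 → May 1, 2090 (37 left).
May has 31 days: +31 → Jun 1, 2090 (6 left).
+6 → Jun 7, 2090.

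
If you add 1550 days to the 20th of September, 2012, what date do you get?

December 18, 2016

+365 (one year) → Sep 20, 2013 (1185 left).
+365 (one year) → Sep 20, 2014 (820 left).
+365 (one year) → Sep 20, 2015 (455 left).
+366 (one year; includes Feb 29, 2016) → Sep 20, 2016 (89 left).
Sep has 30 days: +11 → Oct 1, 2016 (78 left).
Oct has 31 days: +31 → Nov 1, 2016 (47 left).
Nov has 30 days: +30 → Dec 1, 2016 (17 left).
+17 → Dec 18, 2016.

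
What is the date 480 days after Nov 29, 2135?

March 23, 2137

+366 (one year; includes Feb 29, 2136) → Nov 29, 2136 (114 left).
Nov has 30 days: +2 → Dec 1, 2136 (112 left).
Dec has 31 days: +31 → Jan 1, 2137 (81 left).
Jan has 31 days: +31 → Feb 1, 2137 (50 left).
Feb has 28 days: +28 → Mar 1, 2137 (22 left).
+22 → Mar 23, 2137.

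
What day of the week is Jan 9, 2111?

Friday

Doomsday rule: the anchor day for the 2100s is Sunday. For year 11: 11÷12 = 0 r 11, and 11÷4 = 2, so 0+11+2 = 13.
Sunday + 13 ≡ Saturday — that's 2111's doomsday.
In January the doomsday date is Jan 3 (2111 is not a leap year).
Jan 9 is 6 days after Jan 3; 6 mod 7 = 6, so Saturday + 6 = Friday.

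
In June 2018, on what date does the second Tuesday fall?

June 12, 2018

June 1, 2018 is a Friday.
The first Tuesday is therefore June 5 (4 days later).
The second Tuesday is 5 + 1×7 = June 12.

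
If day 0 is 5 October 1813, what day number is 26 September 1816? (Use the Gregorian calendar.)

Oct 5, 1813 → Oct 5, 1814: 365 days.
Oct 5, 1814 → Oct 5, 1815: 365 days.
Oct 5, 1815 → Nov 5, 1815: 31 days (October has 31).
Nov 5, 1815 → Dec 5, 1815: 30 days (November has 30).
Dec 5, 1815 → Jan 5, 1816: 31 days (December has 31).
Jan 5, 1816 → Feb 5, 1816: 31 days (January has 31).
Feb 5, 1816 → Mar 5, 1816: 29 days (February has 29).
Mar 5, 1816 → Apr 5, 1816: 31 days (March has 31).
Apr 5, 1816 → May 5, 1816: 30 days (April has 30).
May 5, 1816 → Jun 5, 1816: 31 days (May has 31).
Jun 5, 1816 → Jul 5, 1816: 30 days (June has 30).
Jul 5, 1816 → Aug 5, 1816: 31 days (July has 31).
Aug 5, 1816 → Sep 5, 1816: 31 days (August has 31).
Sep 5, 1816 → Sep 26, 1816: 21 days.
Total: 1087 days.

1087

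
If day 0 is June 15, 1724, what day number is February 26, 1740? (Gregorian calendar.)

5734

Jun 15, 1724 → Jun 15, 1725: 365 days.
Jun 15, 1725 → Jun 15, 1726: 365 days.
Jun 15, 1726 → Jun 15, 1727: 365 days.
Jun 15, 1727 → Jun 15, 1728: 366 days (Feb 29, 1728 is in that span).
Jun 15, 1728 → Jun 15, 1729: 365 days.
Jun 15, 1729 → Jun 15, 1730: 365 days.
Jun 15, 1730 → Jun 15, 1731: 365 days.
Jun 15, 1731 → Jun 15, 1732: 366 days (Feb 29, 1732 is in that span).
Jun 15, 1732 → Jun 15, 1733: 365 days.
Jun 15, 1733 → Jun 15, 1734: 365 days.
Jun 15, 1734 → Jun 15, 1735: 365 days.
Jun 15, 1735 → Jun 15, 1736: 366 days (Feb 29, 1736 is in that span).
Jun 15, 1736 → Jun 15, 1737: 365 days.
Jun 15, 1737 → Jun 15, 1738: 365 days.
Jun 15, 1738 → Jun 15, 1739: 365 days.
Jun 15, 1739 → Jul 15, 1739: 30 days (June has 30).
Jul 15, 1739 → Aug 15, 1739: 31 days (July has 31).
Aug 15, 1739 → Sep 15, 1739: 31 days (August has 31).
Sep 15, 1739 → Oct 15, 1739: 30 days (September has 30).
Oct 15, 1739 → Nov 15, 1739: 31 days (October has 31).
Nov 15, 1739 → Dec 15, 1739: 30 days (November has 30).
Dec 15, 1739 → Jan 15, 1740: 31 days (December has 31).
Jan 15, 1740 → Feb 15, 1740: 31 days (January has 31).
Feb 15, 1740 → Feb 26, 1740: 11 days.
Total: 5734 days.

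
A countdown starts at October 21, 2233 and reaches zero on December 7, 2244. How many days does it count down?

4065

Oct 21, 2233 → Oct 21, 2234: 365 days.
Oct 21, 2234 → Oct 21, 2235: 365 days.
Oct 21, 2235 → Oct 21, 2236: 366 days (Feb 29, 2236 is in that span).
Oct 21, 2236 → Oct 21, 2237: 365 days.
Oct 21, 2237 → Oct 21, 2238: 365 days.
Oct 21, 2238 → Oct 21, 2239: 365 days.
Oct 21, 2239 → Oct 21, 2240: 366 days (Feb 29, 2240 is in that span).
Oct 21, 2240 → Oct 21, 2241: 365 days.
Oct 21, 2241 → Oct 21, 2242: 365 days.
Oct 21, 2242 → Oct 21, 2243: 365 days.
Oct 21, 2243 → Oct 21, 2244: 366 days (Feb 29, 2244 is in that span).
Oct 21, 2244 → Nov 21, 2244: 31 days (October has 31).
Nov 21, 2244 → Dec 7, 2244: 16 days.
Total: 4065 days.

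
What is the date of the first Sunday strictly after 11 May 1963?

May 11, 1963 is a Saturday.
From Saturday to the next Sunday is 1 day.
May 11, 1963 + 1 = May 12, 1963.

May 12, 1963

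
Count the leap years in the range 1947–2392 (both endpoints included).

Multiples of 4 in [1947,2392]: 112.
Of those, multiples of 100: 4 (not leap unless ÷400).
Multiples of 400: 1.
Leap years = 112 − 4 + 1 = 109.

109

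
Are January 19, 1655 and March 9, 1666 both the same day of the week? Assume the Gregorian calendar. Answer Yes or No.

From Jan 19, 1655 to Mar 9, 1666 is 4067 days.
4067 mod 7 = 0, so they are the same weekday.
(Jan 19, 1655 is a Tuesday; Mar 9, 1666 is a Tuesday.)

Yes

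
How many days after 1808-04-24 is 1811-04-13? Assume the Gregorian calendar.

1084

Apr 24, 1808 → Apr 24, 1809: 365 days.
Apr 24, 1809 → Apr 24, 1810: 365 days.
Apr 24, 1810 → May 24, 1810: 30 days (April has 30).
May 24, 1810 → Jun 24, 1810: 31 days (May has 31).
Jun 24, 1810 → Jul 24, 1810: 30 days (June has 30).
Jul 24, 1810 → Aug 24, 1810: 31 days (July has 31).
Aug 24, 1810 → Sep 24, 1810: 31 days (August has 31).
Sep 24, 1810 → Oct 24, 1810: 30 days (September has 30).
Oct 24, 1810 → Nov 24, 1810: 31 days (October has 31).
Nov 24, 1810 → Dec 24, 1810: 30 days (November has 30).
Dec 24, 1810 → Jan 24, 1811: 31 days (December has 31).
Jan 24, 1811 → Feb 24, 1811: 31 days (January has 31).
Feb 24, 1811 → Mar 24, 1811: 28 days (February has 28).
Mar 24, 1811 → Apr 13, 1811: 20 days.
Total: 1084 days.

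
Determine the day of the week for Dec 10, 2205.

Tuesday

Doomsday rule: the anchor day for the 2200s is Friday. For year 05: 5÷12 = 0 r 5, and 5÷4 = 1, so 0+5+1 = 6.
Friday + 6 ≡ Thursday — that's 2205's doomsday.
In December the doomsday date is Dec 12.
Dec 10 is 2 days before Dec 12; 2 mod 7 = 2, so Thursday − 2 = Tuesday.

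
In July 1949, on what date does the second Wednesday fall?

July 13, 1949

July 1, 1949 is a Friday.
The first Wednesday is therefore July 6 (5 days later).
The second Wednesday is 6 + 1×7 = July 13.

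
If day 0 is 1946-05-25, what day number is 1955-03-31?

May 25, 1946 → May 25, 1947: 365 days.
May 25, 1947 → May 25, 1948: 366 days (Feb 29, 1948 is in that span).
May 25, 1948 → May 25, 1949: 365 days.
May 25, 1949 → May 25, 1950: 365 days.
May 25, 1950 → May 25, 1951: 365 days.
May 25, 1951 → May 25, 1952: 366 days (Feb 29, 1952 is in that span).
May 25, 1952 → May 25, 1953: 365 days.
May 25, 1953 → May 25, 1954: 365 days.
May 25, 1954 → Jun 25, 1954: 31 days (May has 31).
Jun 25, 1954 → Jul 25, 1954: 30 days (June has 30).
Jul 25, 1954 → Aug 25, 1954: 31 days (July has 31).
Aug 25, 1954 → Sep 25, 1954: 31 days (August has 31).
Sep 25, 1954 → Oct 25, 1954: 30 days (September has 30).
Oct 25, 1954 → Nov 25, 1954: 31 days (October has 31).
Nov 25, 1954 → Dec 25, 1954: 30 days (November has 30).
Dec 25, 1954 → Jan 25, 1955: 31 days (December has 31).
Jan 25, 1955 → Feb 25, 1955: 31 days (January has 31).
Feb 25, 1955 → Mar 25, 1955: 28 days (February has 28).
Mar 25, 1955 → Mar 31, 1955: 6 days.
Total: 3232 days.

3232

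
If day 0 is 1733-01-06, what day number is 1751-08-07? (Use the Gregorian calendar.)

6787

Jan 6, 1733 → Jan 6, 1734: 365 days.
Jan 6, 1734 → Jan 6, 1735: 365 days.
Jan 6, 1735 → Jan 6, 1736: 365 days.
Jan 6, 1736 → Jan 6, 1737: 366 days (Feb 29, 1736 is in that span).
Jan 6, 1737 → Jan 6, 1738: 365 days.
Jan 6, 1738 → Jan 6, 1739: 365 days.
Jan 6, 1739 → Jan 6, 1740: 365 days.
Jan 6, 1740 → Jan 6, 1741: 366 days (Feb 29, 1740 is in that span).
Jan 6, 1741 → Jan 6, 1742: 365 days.
Jan 6, 1742 → Jan 6, 1743: 365 days.
Jan 6, 1743 → Jan 6, 1744: 365 days.
Jan 6, 1744 → Jan 6, 1745: 366 days (Feb 29, 1744 is in that span).
Jan 6, 1745 → Jan 6, 1746: 365 days.
Jan 6, 1746 → Jan 6, 1747: 365 days.
Jan 6, 1747 → Jan 6, 1748: 365 days.
Jan 6, 1748 → Jan 6, 1749: 366 days (Feb 29, 1748 is in that span).
Jan 6, 1749 → Jan 6, 1750: 365 days.
Jan 6, 1750 → Jan 6, 1751: 365 days.
Jan 6, 1751 → Feb 6, 1751: 31 days (January has 31).
Feb 6, 1751 → Mar 6, 1751: 28 days (February has 28).
Mar 6, 1751 → Apr 6, 1751: 31 days (March has 31).
Apr 6, 1751 → May 6, 1751: 30 days (April has 30).
May 6, 1751 → Jun 6, 1751: 31 days (May has 31).
Jun 6, 1751 → Jul 6, 1751: 30 days (June has 30).
Jul 6, 1751 → Aug 6, 1751: 31 days (July has 31).
Aug 6, 1751 → Aug 7, 1751: 1 days.
Total: 6787 days.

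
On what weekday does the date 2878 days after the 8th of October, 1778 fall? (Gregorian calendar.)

First find the weekday of Oct 8, 1778. Doomsday rule: the anchor day for the 1700s is Sunday. For year 78: 78÷12 = 6 r 6, and 6÷4 = 1, so 6+6+1 = 13.
Sunday + 13 ≡ Saturday — that's 1778's doomsday.
In October the doomsday date is Oct 10.
Oct 8 is 2 days before Oct 10; 2 mod 7 = 2, so Saturday − 2 = Thursday.
2878 mod 7 = 1, so 2878 days after a Thursday is Thursday + 1 = Friday.

Friday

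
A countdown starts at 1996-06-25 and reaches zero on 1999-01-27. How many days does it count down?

946

Jun 25, 1996 → Jun 25, 1997: 365 days.
Jun 25, 1997 → Jun 25, 1998: 365 days.
Jun 25, 1998 → Jul 25, 1998: 30 days (June has 30).
Jul 25, 1998 → Aug 25, 1998: 31 days (July has 31).
Aug 25, 1998 → Sep 25, 1998: 31 days (August has 31).
Sep 25, 1998 → Oct 25, 1998: 30 days (September has 30).
Oct 25, 1998 → Nov 25, 1998: 31 days (October has 31).
Nov 25, 1998 → Dec 25, 1998: 30 days (November has 30).
Dec 25, 1998 → Jan 25, 1999: 31 days (December has 31).
Jan 25, 1999 → Jan 27, 1999: 2 days.
Total: 946 days.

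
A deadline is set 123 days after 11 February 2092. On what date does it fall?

Feb has 29 days: +19 → Mar 1, 2092 (104 left).
Mar has 31 days: +31 → Apr 1, 2092 (73 left).
Apr has 30 days: +30 → May 1, 2092 (43 left).
May has 31 days: +31 → Jun 1, 2092 (12 left).
+12 → Jun 13, 2092.

June 13, 2092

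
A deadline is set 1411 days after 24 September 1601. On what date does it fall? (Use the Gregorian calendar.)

+365 (one year) → Sep 24, 1602 (1046 left).
+365 (one year) → Sep 24, 1603 (681 left).
+366 (one year; includes Feb 29, 1604) → Sep 24, 1604 (315 left).
Sep has 30 days: +7 → Oct 1, 1604 (308 left).
Oct has 31 days: +31 → Nov 1, 1604 (277 left).
Nov has 30 days: +30 → Dec 1, 1604 (247 left).
Dec has 31 days: +31 → Jan 1, 1605 (216 left).
Jan has 31 days: +31 → Feb 1, 1605 (185 left).
Feb has 28 days: +28 → Mar 1, 1605 (157 left).
Mar has 31 days: +31 → Apr 1, 1605 (126 left).
Apr has 30 days: +30 → May 1, 1605 (96 left).
May has 31 days: +31 → Jun 1, 1605 (65 left).
Jun has 30 days: +30 → Jul 1, 1605 (35 left).
Jul has 31 days: +31 → Aug 1, 1605 (4 left).
+4 → Aug 5, 1605.

August 5, 1605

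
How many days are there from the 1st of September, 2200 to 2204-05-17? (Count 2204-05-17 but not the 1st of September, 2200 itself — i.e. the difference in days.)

1354

Sep 1, 2200 → Sep 1, 2201: 365 days.
Sep 1, 2201 → Sep 1, 2202: 365 days.
Sep 1, 2202 → Sep 1, 2203: 365 days.
Sep 1, 2203 → Oct 1, 2203: 30 days (September has 30).
Oct 1, 2203 → Nov 1, 2203: 31 days (October has 31).
Nov 1, 2203 → Dec 1, 2203: 30 days (November has 30).
Dec 1, 2203 → Jan 1, 2204: 31 days (December has 31).
Jan 1, 2204 → Feb 1, 2204: 31 days (January has 31).
Feb 1, 2204 → Mar 1, 2204: 29 days (February has 29).
Mar 1, 2204 → Apr 1, 2204: 31 days (March has 31).
Apr 1, 2204 → May 1, 2204: 30 days (April has 30).
May 1, 2204 → May 17, 2204: 16 days.
Total: 1354 days.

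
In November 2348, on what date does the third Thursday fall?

November 1, 2348 is a Monday.
The first Thursday is therefore November 4 (3 days later).
The third Thursday is 4 + 2×7 = November 18.

November 18, 2348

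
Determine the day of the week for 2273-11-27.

Thursday

Doomsday rule: the anchor day for the 2200s is Friday. For year 73: 73÷12 = 6 r 1, and 1÷4 = 0, so 6+1+0 = 7.
Friday + 7 ≡ Friday — that's 2273's doomsday.
In November the doomsday date is Nov 7.
Nov 27 is 20 days after Nov 7; 20 mod 7 = 6, so Friday + 6 = Thursday.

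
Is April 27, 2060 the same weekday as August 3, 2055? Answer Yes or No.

Yes

From Aug 3, 2055 to Apr 27, 2060 is 1729 days.
1729 mod 7 = 0, so they are the same weekday.
(Aug 3, 2055 is a Tuesday; Apr 27, 2060 is a Tuesday.)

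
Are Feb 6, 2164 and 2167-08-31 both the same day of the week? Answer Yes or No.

From Feb 6, 2164 to Aug 31, 2167 is 1302 days.
1302 mod 7 = 0, so they are the same weekday.
(Feb 6, 2164 is a Monday; Aug 31, 2167 is a Monday.)

Yes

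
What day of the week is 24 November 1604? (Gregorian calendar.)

Doomsday rule: the anchor day for the 1600s is Tuesday. For year 04: 4÷12 = 0 r 4, and 4÷4 = 1, so 0+4+1 = 5.
Tuesday + 5 ≡ Sunday — that's 1604's doomsday.
In November the doomsday date is Nov 7.
Nov 24 is 17 days after Nov 7; 17 mod 7 = 3, so Sunday + 3 = Wednesday.

Wednesday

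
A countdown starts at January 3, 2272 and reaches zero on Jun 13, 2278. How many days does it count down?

Jan 3, 2272 → Jan 3, 2273: 366 days (Feb 29, 2272 is in that span).
Jan 3, 2273 → Jan 3, 2274: 365 days.
Jan 3, 2274 → Jan 3, 2275: 365 days.
Jan 3, 2275 → Jan 3, 2276: 365 days.
Jan 3, 2276 → Jan 3, 2277: 366 days (Feb 29, 2276 is in that span).
Jan 3, 2277 → Jan 3, 2278: 365 days.
Jan 3, 2278 → Feb 3, 2278: 31 days (January has 31).
Feb 3, 2278 → Mar 3, 2278: 28 days (February has 28).
Mar 3, 2278 → Apr 3, 2278: 31 days (March has 31).
Apr 3, 2278 → May 3, 2278: 30 days (April has 30).
May 3, 2278 → Jun 3, 2278: 31 days (May has 31).
Jun 3, 2278 → Jun 13, 2278: 10 days.
Total: 2353 days.

2353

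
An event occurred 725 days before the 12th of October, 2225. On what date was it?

−365 (one year) → Oct 12, 2224 (360 left).
−12 → Sep 30, 2224 (end of Sep, 30 days; 348 left).
−30 → Aug 31, 2224 (end of Aug, 31 days; 318 left).
−31 → Jul 31, 2224 (end of Jul, 31 days; 287 left).
−31 → Jun 30, 2224 (end of Jun, 30 days; 256 left).
−30 → May 31, 2224 (end of May, 31 days; 226 left).
−31 → Apr 30, 2224 (end of Apr, 30 days; 195 left).
−30 → Mar 31, 2224 (end of Mar, 31 days; 165 left).
−31 → Feb 29, 2224 (end of Feb, 29 days; 134 left).
−29 → Jan 31, 2224 (end of Jan, 31 days; 105 left).
−31 → Dec 31, 2223 (end of Dec, 31 days; 74 left).
−31 → Nov 30, 2223 (end of Nov, 30 days; 43 left).
−30 → Oct 31, 2223 (end of Oct, 31 days; 13 left).
−13 → Oct 18, 2223.

October 18, 2223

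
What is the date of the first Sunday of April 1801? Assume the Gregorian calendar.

April 1, 1801 is a Wednesday.
The first Sunday is therefore April 5 (4 days later).

April 5, 1801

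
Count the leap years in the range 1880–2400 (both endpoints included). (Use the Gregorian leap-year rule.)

127

Multiples of 4 in [1880,2400]: 131.
Of those, multiples of 100: 6 (not leap unless ÷400).
Multiples of 400: 2.
Leap years = 131 − 6 + 2 = 127.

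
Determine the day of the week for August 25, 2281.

Doomsday rule: the anchor day for the 2200s is Friday. For year 81: 81÷12 = 6 r 9, and 9÷4 = 2, so 6+9+2 = 17.
Friday + 17 ≡ Monday — that's 2281's doomsday.
In August the doomsday date is Aug 8.
Aug 25 is 17 days after Aug 8; 17 mod 7 = 3, so Monday + 3 = Thursday.

Thursday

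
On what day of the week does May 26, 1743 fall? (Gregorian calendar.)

Doomsday rule: the anchor day for the 1700s is Sunday. For year 43: 43÷12 = 3 r 7, and 7÷4 = 1, so 3+7+1 = 11.
Sunday + 11 ≡ Thursday — that's 1743's doomsday.
In May the doomsday date is May 9.
May 26 is 17 days after May 9; 17 mod 7 = 3, so Thursday + 3 = Sunday.

Sunday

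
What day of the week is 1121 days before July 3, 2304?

Saturday

Jul 3, 2304 is a Sunday.
1121 mod 7 = 1, so 1121 days before a Sunday is Sunday − 1 = Saturday.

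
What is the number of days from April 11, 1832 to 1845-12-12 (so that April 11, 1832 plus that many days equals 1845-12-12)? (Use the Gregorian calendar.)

4993

Apr 11, 1832 → Apr 11, 1833: 365 days.
Apr 11, 1833 → Apr 11, 1834: 365 days.
Apr 11, 1834 → Apr 11, 1835: 365 days.
Apr 11, 1835 → Apr 11, 1836: 366 days (Feb 29, 1836 is in that span).
Apr 11, 1836 → Apr 11, 1837: 365 days.
Apr 11, 1837 → Apr 11, 1838: 365 days.
Apr 11, 1838 → Apr 11, 1839: 365 days.
Apr 11, 1839 → Apr 11, 1840: 366 days (Feb 29, 1840 is in that span).
Apr 11, 1840 → Apr 11, 1841: 365 days.
Apr 11, 1841 → Apr 11, 1842: 365 days.
Apr 11, 1842 → Apr 11, 1843: 365 days.
Apr 11, 1843 → Apr 11, 1844: 366 days (Feb 29, 1844 is in that span).
Apr 11, 1844 → Apr 11, 1845: 365 days.
Apr 11, 1845 → May 11, 1845: 30 days (April has 30).
May 11, 1845 → Jun 11, 1845: 31 days (May has 31).
Jun 11, 1845 → Jul 11, 1845: 30 days (June has 30).
Jul 11, 1845 → Aug 11, 1845: 31 days (July has 31).
Aug 11, 1845 → Sep 11, 1845: 31 days (August has 31).
Sep 11, 1845 → Oct 11, 1845: 30 days (September has 30).
Oct 11, 1845 → Nov 11, 1845: 31 days (October has 31).
Nov 11, 1845 → Dec 11, 1845: 30 days (November has 30).
Dec 11, 1845 → Dec 12, 1845: 1 days.
Total: 4993 days.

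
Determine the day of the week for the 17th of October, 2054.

Saturday

Doomsday rule: the anchor day for the 2000s is Tuesday. For year 54: 54÷12 = 4 r 6, and 6÷4 = 1, so 4+6+1 = 11.
Tuesday + 11 ≡ Saturday — that's 2054's doomsday.
In October the doomsday date is Oct 10.
Oct 17 is 7 days after Oct 10; 7 mod 7 = 0, so Saturday + 0 = Saturday.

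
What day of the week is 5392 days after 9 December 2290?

Dec 9, 2290 is a Tuesday.
5392 mod 7 = 2, so 5392 days after a Tuesday is Tuesday + 2 = Thursday.

Thursday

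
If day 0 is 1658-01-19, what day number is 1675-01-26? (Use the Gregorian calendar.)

Jan 19, 1658 → Jan 19, 1659: 365 days.
Jan 19, 1659 → Jan 19, 1660: 365 days.
Jan 19, 1660 → Jan 19, 1661: 366 days (Feb 29, 1660 is in that span).
Jan 19, 1661 → Jan 19, 1662: 365 days.
Jan 19, 1662 → Jan 19, 1663: 365 days.
Jan 19, 1663 → Jan 19, 1664: 365 days.
Jan 19, 1664 → Jan 19, 1665: 366 days (Feb 29, 1664 is in that span).
Jan 19, 1665 → Jan 19, 1666: 365 days.
Jan 19, 1666 → Jan 19, 1667: 365 days.
Jan 19, 1667 → Jan 19, 1668: 365 days.
Jan 19, 1668 → Jan 19, 1669: 366 days (Feb 29, 1668 is in that span).
Jan 19, 1669 → Jan 19, 1670: 365 days.
Jan 19, 1670 → Jan 19, 1671: 365 days.
Jan 19, 1671 → Jan 19, 1672: 365 days.
Jan 19, 1672 → Jan 19, 1673: 366 days (Feb 29, 1672 is in that span).
Jan 19, 1673 → Jan 19, 1674: 365 days.
Jan 19, 1674 → Feb 19, 1674: 31 days (January has 31).
Feb 19, 1674 → Mar 19, 1674: 28 days (February has 28).
Mar 19, 1674 → Apr 19, 1674: 31 days (March has 31).
Apr 19, 1674 → May 19, 1674: 30 days (April has 30).
May 19, 1674 → Jun 19, 1674: 31 days (May has 31).
Jun 19, 1674 → Jul 19, 1674: 30 days (June has 30).
Jul 19, 1674 → Aug 19, 1674: 31 days (July has 31).
Aug 19, 1674 → Sep 19, 1674: 31 days (August has 31).
Sep 19, 1674 → Oct 19, 1674: 30 days (September has 30).
Oct 19, 1674 → Nov 19, 1674: 31 days (October has 31).
Nov 19, 1674 → Dec 19, 1674: 30 days (November has 30).
Dec 19, 1674 → Jan 19, 1675: 31 days (December has 31).
Jan 19, 1675 → Jan 26, 1675: 7 days.
Total: 6216 days.

6216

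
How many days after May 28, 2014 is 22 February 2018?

1366

May 28, 2014 → May 28, 2015: 365 days.
May 28, 2015 → May 28, 2016: 366 days (Feb 29, 2016 is in that span).
May 28, 2016 → May 28, 2017: 365 days.
May 28, 2017 → Jun 28, 2017: 31 days (May has 31).
Jun 28, 2017 → Jul 28, 2017: 30 days (June has 30).
Jul 28, 2017 → Aug 28, 2017: 31 days (July has 31).
Aug 28, 2017 → Sep 28, 2017: 31 days (August has 31).
Sep 28, 2017 → Oct 28, 2017: 30 days (September has 30).
Oct 28, 2017 → Nov 28, 2017: 31 days (October has 31).
Nov 28, 2017 → Dec 28, 2017: 30 days (November has 30).
Dec 28, 2017 → Jan 28, 2018: 31 days (December has 31).
Jan 28, 2018 → Feb 22, 2018: 25 days.
Total: 1366 days.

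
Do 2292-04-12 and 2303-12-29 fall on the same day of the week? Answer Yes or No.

From Apr 12, 2292 to Dec 29, 2303 is 4277 days.
4277 mod 7 = 0, so they are the same weekday.
(Apr 12, 2292 is a Tuesday; Dec 29, 2303 is a Tuesday.)

Yes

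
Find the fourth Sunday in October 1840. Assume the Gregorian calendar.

October 25, 1840

October 1, 1840 is a Thursday.
The first Sunday is therefore October 4 (3 days later).
The fourth Sunday is 4 + 3×7 = October 25.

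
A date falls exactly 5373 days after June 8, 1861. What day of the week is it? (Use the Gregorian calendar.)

Jun 8, 1861 is a Saturday.
5373 mod 7 = 4, so 5373 days after a Saturday is Saturday + 4 = Wednesday.

Wednesday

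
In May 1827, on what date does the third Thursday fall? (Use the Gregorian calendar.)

May 17, 1827

May 1, 1827 is a Tuesday.
The first Thursday is therefore May 3 (2 days later).
The third Thursday is 3 + 2×7 = May 17.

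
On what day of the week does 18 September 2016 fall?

January 1, 2016 is a Friday.
Jan 1, 2016 → Feb 1, 2016: 31 days (January has 31).
Feb 1, 2016 → Mar 1, 2016: 29 days (February has 29).
Mar 1, 2016 → Apr 1, 2016: 31 days (March has 31).
Apr 1, 2016 → May 1, 2016: 30 days (April has 30).
May 1, 2016 → Jun 1, 2016: 31 days (May has 31).
Jun 1, 2016 → Jul 1, 2016: 30 days (June has 30).
Jul 1, 2016 → Aug 1, 2016: 31 days (July has 31).
Aug 1, 2016 → Sep 1, 2016: 31 days (August has 31).
Sep 1, 2016 → Sep 18, 2016: 17 days.
Total: 261 days.
261 mod 7 = 2, so Friday + 2 = Sunday.

Sunday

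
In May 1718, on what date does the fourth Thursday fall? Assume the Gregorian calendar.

May 26, 1718

May 1, 1718 is a Sunday.
The first Thursday is therefore May 5 (4 days later).
The fourth Thursday is 5 + 3×7 = May 26.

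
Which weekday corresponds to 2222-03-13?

Doomsday rule: the anchor day for the 2200s is Friday. For year 22: 22÷12 = 1 r 10, and 10÷4 = 2, so 1+10+2 = 13.
Friday + 13 ≡ Thursday — that's 2222's doomsday.
In March the doomsday date is Mar 14.
Mar 13 is 1 day before Mar 14; 1 mod 7 = 1, so Thursday − 1 = Wednesday.

Wednesday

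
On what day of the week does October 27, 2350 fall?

Doomsday rule: the anchor day for the 2300s is Wednesday. For year 50: 50÷12 = 4 r 2, and 2÷4 = 0, so 4+2+0 = 6.
Wednesday + 6 ≡ Tuesday — that's 2350's doomsday.
In October the doomsday date is Oct 10.
Oct 27 is 17 days after Oct 10; 17 mod 7 = 3, so Tuesday + 3 = Friday.

Friday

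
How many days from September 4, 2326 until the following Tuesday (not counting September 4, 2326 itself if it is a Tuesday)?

3

Sep 4, 2326 is a Saturday.
From Saturday to the next Tuesday is 3 days.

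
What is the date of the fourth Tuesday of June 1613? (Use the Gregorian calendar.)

June 1, 1613 is a Saturday.
The first Tuesday is therefore June 4 (3 days later).
The fourth Tuesday is 4 + 3×7 = June 25.

June 25, 1613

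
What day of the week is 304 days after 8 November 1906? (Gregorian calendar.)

First find the weekday of Nov 8, 1906. Doomsday rule: the anchor day for the 1900s is Wednesday. For year 06: 6÷12 = 0 r 6, and 6÷4 = 1, so 0+6+1 = 7.
Wednesday + 7 ≡ Wednesday — that's 1906's doomsday.
In November the doomsday date is Nov 7.
Nov 8 is 1 day after Nov 7; 1 mod 7 = 1, so Wednesday + 1 = Thursday.
304 mod 7 = 3, so 304 days after a Thursday is Thursday + 3 = Sunday.

Sunday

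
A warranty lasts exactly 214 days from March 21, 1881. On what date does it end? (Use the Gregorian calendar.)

Mar has 31 days: +11 → Apr 1, 1881 (203 left).
Apr has 30 days: +30 → May 1, 1881 (173 left).
May has 31 days: +31 → Jun 1, 1881 (142 left).
Jun has 30 days: +30 → Jul 1, 1881 (112 left).
Jul has 31 days: +31 → Aug 1, 1881 (81 left).
Aug has 31 days: +31 → Sep 1, 1881 (50 left).
Sep has 30 days: +30 → Oct 1, 1881 (20 left).
+20 → Oct 21, 1881.

October 21, 1881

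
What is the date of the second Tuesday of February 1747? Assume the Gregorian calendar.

February 1, 1747 is a Wednesday.
The first Tuesday is therefore February 7 (6 days later).
The second Tuesday is 7 + 1×7 = February 14.

February 14, 1747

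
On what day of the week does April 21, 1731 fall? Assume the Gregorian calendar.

Doomsday rule: the anchor day for the 1700s is Sunday. For year 31: 31÷12 = 2 r 7, and 7÷4 = 1, so 2+7+1 = 10.
Sunday + 10 ≡ Wednesday — that's 1731's doomsday.
In April the doomsday date is Apr 4.
Apr 21 is 17 days after Apr 4; 17 mod 7 = 3, so Wednesday + 3 = Saturday.

Saturday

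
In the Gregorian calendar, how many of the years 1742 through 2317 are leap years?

139

Multiples of 4 in [1742,2317]: 144.
Of those, multiples of 100: 6 (not leap unless ÷400).
Multiples of 400: 1.
Leap years = 144 − 6 + 1 = 139.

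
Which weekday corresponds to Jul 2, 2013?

Tuesday

Doomsday rule: the anchor day for the 2000s is Tuesday. For year 13: 13÷12 = 1 r 1, and 1÷4 = 0, so 1+1+0 = 2.
Tuesday + 2 ≡ Thursday — that's 2013's doomsday.
In July the doomsday date is Jul 11.
Jul 2 is 9 days before Jul 11; 9 mod 7 = 2, so Thursday − 2 = Tuesday.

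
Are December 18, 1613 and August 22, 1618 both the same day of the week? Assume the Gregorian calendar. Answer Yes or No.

From Dec 18, 1613 to Aug 22, 1618 is 1708 days.
1708 mod 7 = 0, so they are the same weekday.
(Dec 18, 1613 is a Wednesday; Aug 22, 1618 is a Wednesday.)

Yes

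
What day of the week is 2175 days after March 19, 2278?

First find the weekday of Mar 19, 2278. Doomsday rule: the anchor day for the 2200s is Friday. For year 78: 78÷12 = 6 r 6, and 6÷4 = 1, so 6+6+1 = 13.
Friday + 13 ≡ Thursday — that's 2278's doomsday.
In March the doomsday date is Mar 14.
Mar 19 is 5 days after Mar 14; 5 mod 7 = 5, so Thursday + 5 = Tuesday.
2175 mod 7 = 5, so 2175 days after a Tuesday is Tuesday + 5 = Sunday.

Sunday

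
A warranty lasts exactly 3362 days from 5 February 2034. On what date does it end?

April 21, 2043

+365 (one year) → Feb 5, 2035 (2997 left).
+365 (one year) → Feb 5, 2036 (2632 left).
+366 (one year; includes Feb 29, 2036) → Feb 5, 2037 (2266 left).
+365 (one year) → Feb 5, 2038 (1901 left).
+365 (one year) → Feb 5, 2039 (1536 left).
+365 (one year) → Feb 5, 2040 (1171 left).
+366 (one year; includes Feb 29, 2040) → Feb 5, 2041 (805 left).
+365 (one year) → Feb 5, 2042 (440 left).
+365 (one year) → Feb 5, 2043 (75 left).
Feb has 28 days: +24 → Mar 1, 2043 (51 left).
Mar has 31 days: +31 → Apr 1, 2043 (20 left).
+20 → Apr 21, 2043.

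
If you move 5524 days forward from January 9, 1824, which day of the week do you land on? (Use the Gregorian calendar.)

Saturday

First find the weekday of Jan 9, 1824. Doomsday rule: the anchor day for the 1800s is Friday. For year 24: 24÷12 = 2 r 0, and 0÷4 = 0, so 2+0+0 = 2.
Friday + 2 ≡ Sunday — that's 1824's doomsday.
In January the doomsday date is Jan 4 (1824 is a leap year (divisible by 4)).
Jan 9 is 5 days after Jan 4; 5 mod 7 = 5, so Sunday + 5 = Friday.
5524 mod 7 = 1, so 5524 days after a Friday is Friday + 1 = Saturday.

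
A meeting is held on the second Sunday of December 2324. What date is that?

December 14, 2324

December 1, 2324 is a Monday.
The first Sunday is therefore December 7 (6 days later).
The second Sunday is 7 + 1×7 = December 14.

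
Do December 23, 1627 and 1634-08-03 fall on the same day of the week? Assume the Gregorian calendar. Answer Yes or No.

Yes

From Dec 23, 1627 to Aug 3, 1634 is 2415 days.
2415 mod 7 = 0, so they are the same weekday.
(Dec 23, 1627 is a Thursday; Aug 3, 1634 is a Thursday.)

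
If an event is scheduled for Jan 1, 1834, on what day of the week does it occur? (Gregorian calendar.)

Wednesday

Doomsday rule: the anchor day for the 1800s is Friday. For year 34: 34÷12 = 2 r 10, and 10÷4 = 2, so 2+10+2 = 14.
Friday + 14 ≡ Friday — that's 1834's doomsday.
In January the doomsday date is Jan 3 (1834 is not a leap year).
Jan 1 is 2 days before Jan 3; 2 mod 7 = 2, so Friday − 2 = Wednesday.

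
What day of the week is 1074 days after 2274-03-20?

Monday

Mar 20, 2274 is a Friday.
1074 mod 7 = 3, so 1074 days after a Friday is Friday + 3 = Monday.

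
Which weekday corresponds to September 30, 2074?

January 1, 2074 is a Monday.
Jan 1, 2074 → Feb 1, 2074: 31 days (January has 31).
Feb 1, 2074 → Mar 1, 2074: 28 days (February has 28).
Mar 1, 2074 → Apr 1, 2074: 31 days (March has 31).
Apr 1, 2074 → May 1, 2074: 30 days (April has 30).
May 1, 2074 → Jun 1, 2074: 31 days (May has 31).
Jun 1, 2074 → Jul 1, 2074: 30 days (June has 30).
Jul 1, 2074 → Aug 1, 2074: 31 days (July has 31).
Aug 1, 2074 → Sep 1, 2074: 31 days (August has 31).
Sep 1, 2074 → Sep 30, 2074: 29 days.
Total: 272 days.
272 mod 7 = 6, so Monday + 6 = Sunday.

Sunday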